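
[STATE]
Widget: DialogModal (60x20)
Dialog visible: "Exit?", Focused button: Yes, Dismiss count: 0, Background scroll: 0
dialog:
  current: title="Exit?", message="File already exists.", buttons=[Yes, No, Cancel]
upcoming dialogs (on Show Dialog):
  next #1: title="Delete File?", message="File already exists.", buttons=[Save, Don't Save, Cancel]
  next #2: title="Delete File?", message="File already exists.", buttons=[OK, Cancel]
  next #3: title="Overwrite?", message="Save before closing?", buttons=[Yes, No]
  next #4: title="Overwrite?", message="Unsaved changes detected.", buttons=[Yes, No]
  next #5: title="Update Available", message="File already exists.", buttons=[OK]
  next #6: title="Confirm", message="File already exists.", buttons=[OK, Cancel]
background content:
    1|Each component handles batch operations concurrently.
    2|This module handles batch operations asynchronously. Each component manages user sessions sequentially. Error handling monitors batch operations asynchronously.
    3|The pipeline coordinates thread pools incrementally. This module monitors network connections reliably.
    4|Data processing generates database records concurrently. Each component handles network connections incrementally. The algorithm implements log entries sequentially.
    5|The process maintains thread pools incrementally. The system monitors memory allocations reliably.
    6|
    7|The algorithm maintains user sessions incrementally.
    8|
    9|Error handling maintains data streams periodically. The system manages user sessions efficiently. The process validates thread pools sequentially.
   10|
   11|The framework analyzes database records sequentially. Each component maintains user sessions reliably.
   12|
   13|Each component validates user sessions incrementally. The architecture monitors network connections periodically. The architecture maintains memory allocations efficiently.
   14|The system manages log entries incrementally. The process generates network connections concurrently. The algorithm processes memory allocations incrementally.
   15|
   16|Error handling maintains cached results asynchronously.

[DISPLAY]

Each component handles batch operations concurrently.       
This module handles batch operations asynchronously. Each co
The pipeline coordinates thread pools incrementally. This mo
Data processing generates database records concurrently. Eac
The process maintains thread pools incrementally. The system
                                                            
The algorithm maintains user sessions incrementally.        
                  ┌──────────────────────┐                  
Error handling mai│        Exit?         │odically. The syst
                  │ File already exists. │                  
The framework anal│ [Yes]  No   Cancel   │quentially. Each c
                  └──────────────────────┘                  
Each component validates user sessions incrementally. The ar
The system manages log entries incrementally. The process ge
                                                            
Error handling maintains cached results asynchronously.     
                                                            
                                                            
                                                            
                                                            


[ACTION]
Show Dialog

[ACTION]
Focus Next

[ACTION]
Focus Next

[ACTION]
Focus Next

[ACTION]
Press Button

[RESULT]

Each component handles batch operations concurrently.       
This module handles batch operations asynchronously. Each co
The pipeline coordinates thread pools incrementally. This mo
Data processing generates database records concurrently. Eac
The process maintains thread pools incrementally. The system
                                                            
The algorithm maintains user sessions incrementally.        
                                                            
Error handling maintains data streams periodically. The syst
                                                            
The framework analyzes database records sequentially. Each c
                                                            
Each component validates user sessions incrementally. The ar
The system manages log entries incrementally. The process ge
                                                            
Error handling maintains cached results asynchronously.     
                                                            
                                                            
                                                            
                                                            


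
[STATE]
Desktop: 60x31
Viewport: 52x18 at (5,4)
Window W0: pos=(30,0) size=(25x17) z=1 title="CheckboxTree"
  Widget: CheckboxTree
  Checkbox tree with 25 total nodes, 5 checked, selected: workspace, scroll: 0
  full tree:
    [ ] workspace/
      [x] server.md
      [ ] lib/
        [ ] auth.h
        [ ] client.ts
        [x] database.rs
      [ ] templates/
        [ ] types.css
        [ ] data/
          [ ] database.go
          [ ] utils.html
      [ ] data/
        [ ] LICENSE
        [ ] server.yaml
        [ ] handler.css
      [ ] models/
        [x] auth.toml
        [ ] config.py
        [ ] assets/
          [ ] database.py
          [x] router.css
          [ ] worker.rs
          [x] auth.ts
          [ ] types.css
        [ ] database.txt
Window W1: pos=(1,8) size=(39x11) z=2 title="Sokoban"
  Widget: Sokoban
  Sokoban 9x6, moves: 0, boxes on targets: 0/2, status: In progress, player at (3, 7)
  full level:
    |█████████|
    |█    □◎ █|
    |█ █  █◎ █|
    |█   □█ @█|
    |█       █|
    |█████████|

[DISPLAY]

                         ┃   [x] server.md       ┃  
                         ┃   [-] lib/            ┃  
                         ┃     [ ] auth.h        ┃  
                         ┃     [ ] client.ts     ┃  
━━━━━━━━━━━━━━━━━━━━━━━━━━━━━━━━━━┓database.rs   ┃  
koban                             ┃mplates/      ┃  
──────────────────────────────────┨types.css     ┃  
██████                            ┃data/         ┃  
  □◎ █                            ┃] database.go ┃  
  █◎ █                            ┃] utils.html  ┃  
 □█ @█                            ┃ta/           ┃  
     █                            ┃LICENSE       ┃  
██████                            ┃━━━━━━━━━━━━━━┛  
es: 0  0/2                        ┃                 
━━━━━━━━━━━━━━━━━━━━━━━━━━━━━━━━━━┛                 
                                                    
                                                    
                                                    


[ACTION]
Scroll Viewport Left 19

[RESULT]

                              ┃   [x] server.md     
                              ┃   [-] lib/          
                              ┃     [ ] auth.h      
                              ┃     [ ] client.ts   
 ┏━━━━━━━━━━━━━━━━━━━━━━━━━━━━━━━━━━━━━┓database.rs 
 ┃ Sokoban                             ┃mplates/    
 ┠─────────────────────────────────────┨types.css   
 ┃█████████                            ┃data/       
 ┃█    □◎ █                            ┃] database.g
 ┃█ █  █◎ █                            ┃] utils.html
 ┃█   □█ @█                            ┃ta/         
 ┃█       █                            ┃LICENSE     
 ┃█████████                            ┃━━━━━━━━━━━━
 ┃Moves: 0  0/2                        ┃            
 ┗━━━━━━━━━━━━━━━━━━━━━━━━━━━━━━━━━━━━━┛            
                                                    
                                                    
                                                    


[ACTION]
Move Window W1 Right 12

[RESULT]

                              ┃   [x] server.md     
                              ┃   [-] lib/          
                              ┃     [ ] auth.h      
                              ┃     [ ] client.ts   
             ┏━━━━━━━━━━━━━━━━━━━━━━━━━━━━━━━━━━━━━┓
             ┃ Sokoban                             ┃
             ┠─────────────────────────────────────┨
             ┃█████████                            ┃
             ┃█    □◎ █                            ┃
             ┃█ █  █◎ █                            ┃
             ┃█   □█ @█                            ┃
             ┃█       █                            ┃
             ┃█████████                            ┃
             ┃Moves: 0  0/2                        ┃
             ┗━━━━━━━━━━━━━━━━━━━━━━━━━━━━━━━━━━━━━┛
                                                    
                                                    
                                                    


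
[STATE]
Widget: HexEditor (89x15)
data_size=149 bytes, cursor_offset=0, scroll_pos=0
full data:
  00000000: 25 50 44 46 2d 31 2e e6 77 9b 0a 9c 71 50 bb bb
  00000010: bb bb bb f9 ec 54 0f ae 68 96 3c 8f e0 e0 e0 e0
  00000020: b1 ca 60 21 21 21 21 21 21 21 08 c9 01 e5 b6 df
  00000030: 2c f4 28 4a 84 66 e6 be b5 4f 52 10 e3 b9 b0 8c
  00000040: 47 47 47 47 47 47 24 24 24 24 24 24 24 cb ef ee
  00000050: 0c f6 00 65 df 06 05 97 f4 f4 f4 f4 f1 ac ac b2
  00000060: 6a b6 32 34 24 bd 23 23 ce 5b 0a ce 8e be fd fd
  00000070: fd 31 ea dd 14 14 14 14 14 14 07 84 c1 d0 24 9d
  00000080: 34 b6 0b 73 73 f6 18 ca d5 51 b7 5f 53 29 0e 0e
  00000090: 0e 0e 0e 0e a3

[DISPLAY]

00000000  25 50 44 46 2d 31 2e e6  77 9b 0a 9c 71 50 bb bb  |%PDF-1..w...qP..|           
00000010  bb bb bb f9 ec 54 0f ae  68 96 3c 8f e0 e0 e0 e0  |.....T..h.<.....|           
00000020  b1 ca 60 21 21 21 21 21  21 21 08 c9 01 e5 b6 df  |..`!!!!!!!......|           
00000030  2c f4 28 4a 84 66 e6 be  b5 4f 52 10 e3 b9 b0 8c  |,.(J.f...OR.....|           
00000040  47 47 47 47 47 47 24 24  24 24 24 24 24 cb ef ee  |GGGGGG$$$$$$$...|           
00000050  0c f6 00 65 df 06 05 97  f4 f4 f4 f4 f1 ac ac b2  |...e............|           
00000060  6a b6 32 34 24 bd 23 23  ce 5b 0a ce 8e be fd fd  |j.24$.##.[......|           
00000070  fd 31 ea dd 14 14 14 14  14 14 07 84 c1 d0 24 9d  |.1............$.|           
00000080  34 b6 0b 73 73 f6 18 ca  d5 51 b7 5f 53 29 0e 0e  |4..ss....Q._S)..|           
00000090  0e 0e 0e 0e a3                                    |.....           |           
                                                                                         
                                                                                         
                                                                                         
                                                                                         
                                                                                         


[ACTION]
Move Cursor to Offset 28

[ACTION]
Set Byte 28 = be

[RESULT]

00000000  25 50 44 46 2d 31 2e e6  77 9b 0a 9c 71 50 bb bb  |%PDF-1..w...qP..|           
00000010  bb bb bb f9 ec 54 0f ae  68 96 3c 8f BE e0 e0 e0  |.....T..h.<.....|           
00000020  b1 ca 60 21 21 21 21 21  21 21 08 c9 01 e5 b6 df  |..`!!!!!!!......|           
00000030  2c f4 28 4a 84 66 e6 be  b5 4f 52 10 e3 b9 b0 8c  |,.(J.f...OR.....|           
00000040  47 47 47 47 47 47 24 24  24 24 24 24 24 cb ef ee  |GGGGGG$$$$$$$...|           
00000050  0c f6 00 65 df 06 05 97  f4 f4 f4 f4 f1 ac ac b2  |...e............|           
00000060  6a b6 32 34 24 bd 23 23  ce 5b 0a ce 8e be fd fd  |j.24$.##.[......|           
00000070  fd 31 ea dd 14 14 14 14  14 14 07 84 c1 d0 24 9d  |.1............$.|           
00000080  34 b6 0b 73 73 f6 18 ca  d5 51 b7 5f 53 29 0e 0e  |4..ss....Q._S)..|           
00000090  0e 0e 0e 0e a3                                    |.....           |           
                                                                                         
                                                                                         
                                                                                         
                                                                                         
                                                                                         


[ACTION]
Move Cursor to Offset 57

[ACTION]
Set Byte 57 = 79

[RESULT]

00000000  25 50 44 46 2d 31 2e e6  77 9b 0a 9c 71 50 bb bb  |%PDF-1..w...qP..|           
00000010  bb bb bb f9 ec 54 0f ae  68 96 3c 8f be e0 e0 e0  |.....T..h.<.....|           
00000020  b1 ca 60 21 21 21 21 21  21 21 08 c9 01 e5 b6 df  |..`!!!!!!!......|           
00000030  2c f4 28 4a 84 66 e6 be  b5 79 52 10 e3 b9 b0 8c  |,.(J.f...yR.....|           
00000040  47 47 47 47 47 47 24 24  24 24 24 24 24 cb ef ee  |GGGGGG$$$$$$$...|           
00000050  0c f6 00 65 df 06 05 97  f4 f4 f4 f4 f1 ac ac b2  |...e............|           
00000060  6a b6 32 34 24 bd 23 23  ce 5b 0a ce 8e be fd fd  |j.24$.##.[......|           
00000070  fd 31 ea dd 14 14 14 14  14 14 07 84 c1 d0 24 9d  |.1............$.|           
00000080  34 b6 0b 73 73 f6 18 ca  d5 51 b7 5f 53 29 0e 0e  |4..ss....Q._S)..|           
00000090  0e 0e 0e 0e a3                                    |.....           |           
                                                                                         
                                                                                         
                                                                                         
                                                                                         
                                                                                         


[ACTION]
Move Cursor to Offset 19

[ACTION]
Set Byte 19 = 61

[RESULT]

00000000  25 50 44 46 2d 31 2e e6  77 9b 0a 9c 71 50 bb bb  |%PDF-1..w...qP..|           
00000010  bb bb bb 61 ec 54 0f ae  68 96 3c 8f be e0 e0 e0  |...a.T..h.<.....|           
00000020  b1 ca 60 21 21 21 21 21  21 21 08 c9 01 e5 b6 df  |..`!!!!!!!......|           
00000030  2c f4 28 4a 84 66 e6 be  b5 79 52 10 e3 b9 b0 8c  |,.(J.f...yR.....|           
00000040  47 47 47 47 47 47 24 24  24 24 24 24 24 cb ef ee  |GGGGGG$$$$$$$...|           
00000050  0c f6 00 65 df 06 05 97  f4 f4 f4 f4 f1 ac ac b2  |...e............|           
00000060  6a b6 32 34 24 bd 23 23  ce 5b 0a ce 8e be fd fd  |j.24$.##.[......|           
00000070  fd 31 ea dd 14 14 14 14  14 14 07 84 c1 d0 24 9d  |.1............$.|           
00000080  34 b6 0b 73 73 f6 18 ca  d5 51 b7 5f 53 29 0e 0e  |4..ss....Q._S)..|           
00000090  0e 0e 0e 0e a3                                    |.....           |           
                                                                                         
                                                                                         
                                                                                         
                                                                                         
                                                                                         


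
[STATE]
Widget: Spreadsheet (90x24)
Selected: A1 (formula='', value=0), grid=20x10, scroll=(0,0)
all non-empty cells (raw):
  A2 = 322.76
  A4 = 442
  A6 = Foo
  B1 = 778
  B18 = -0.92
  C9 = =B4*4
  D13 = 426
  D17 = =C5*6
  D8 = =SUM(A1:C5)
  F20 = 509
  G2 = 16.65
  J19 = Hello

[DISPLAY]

A1:                                                                                       
       A       B       C       D       E       F       G       H       I       J          
------------------------------------------------------------------------------------------
  1      [0]     778       0       0       0       0       0       0       0       0      
  2   322.76       0       0       0       0       0   16.65       0       0       0      
  3        0       0       0       0       0       0       0       0       0       0      
  4      442       0       0       0       0       0       0       0       0       0      
  5        0       0       0       0       0       0       0       0       0       0      
  6 Foo            0       0       0       0       0       0       0       0       0      
  7        0       0       0       0       0       0       0       0       0       0      
  8        0       0       0 1542.76       0       0       0       0       0       0      
  9        0       0       0       0       0       0       0       0       0       0      
 10        0       0       0       0       0       0       0       0       0       0      
 11        0       0       0       0       0       0       0       0       0       0      
 12        0       0       0       0       0       0       0       0       0       0      
 13        0       0       0     426       0       0       0       0       0       0      
 14        0       0       0       0       0       0       0       0       0       0      
 15        0       0       0       0       0       0       0       0       0       0      
 16        0       0       0       0       0       0       0       0       0       0      
 17        0       0       0       0       0       0       0       0       0       0      
 18        0   -0.92       0       0       0       0       0       0       0       0      
 19        0       0       0       0       0       0       0       0       0Hello         
 20        0       0       0       0       0     509       0       0       0       0      
                                                                                          


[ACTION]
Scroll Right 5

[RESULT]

A1:                                                                                       
       F       G       H       I       J                                                  
------------------------------------------------------------------------------------------
  1        0       0       0       0       0                                              
  2        0   16.65       0       0       0                                              
  3        0       0       0       0       0                                              
  4        0       0       0       0       0                                              
  5        0       0       0       0       0                                              
  6        0       0       0       0       0                                              
  7        0       0       0       0       0                                              
  8        0       0       0       0       0                                              
  9        0       0       0       0       0                                              
 10        0       0       0       0       0                                              
 11        0       0       0       0       0                                              
 12        0       0       0       0       0                                              
 13        0       0       0       0       0                                              
 14        0       0       0       0       0                                              
 15        0       0       0       0       0                                              
 16        0       0       0       0       0                                              
 17        0       0       0       0       0                                              
 18        0       0       0       0       0                                              
 19        0       0       0       0Hello                                                 
 20      509       0       0       0       0                                              
                                                                                          


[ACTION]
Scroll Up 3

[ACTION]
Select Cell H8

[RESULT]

H8:                                                                                       
       F       G       H       I       J                                                  
------------------------------------------------------------------------------------------
  1        0       0       0       0       0                                              
  2        0   16.65       0       0       0                                              
  3        0       0       0       0       0                                              
  4        0       0       0       0       0                                              
  5        0       0       0       0       0                                              
  6        0       0       0       0       0                                              
  7        0       0       0       0       0                                              
  8        0       0     [0]       0       0                                              
  9        0       0       0       0       0                                              
 10        0       0       0       0       0                                              
 11        0       0       0       0       0                                              
 12        0       0       0       0       0                                              
 13        0       0       0       0       0                                              
 14        0       0       0       0       0                                              
 15        0       0       0       0       0                                              
 16        0       0       0       0       0                                              
 17        0       0       0       0       0                                              
 18        0       0       0       0       0                                              
 19        0       0       0       0Hello                                                 
 20      509       0       0       0       0                                              
                                                                                          


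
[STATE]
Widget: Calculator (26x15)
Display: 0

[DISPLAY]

                         0
┌───┬───┬───┬───┐         
│ 7 │ 8 │ 9 │ ÷ │         
├───┼───┼───┼───┤         
│ 4 │ 5 │ 6 │ × │         
├───┼───┼───┼───┤         
│ 1 │ 2 │ 3 │ - │         
├───┼───┼───┼───┤         
│ 0 │ . │ = │ + │         
├───┼───┼───┼───┤         
│ C │ MC│ MR│ M+│         
└───┴───┴───┴───┘         
                          
                          
                          


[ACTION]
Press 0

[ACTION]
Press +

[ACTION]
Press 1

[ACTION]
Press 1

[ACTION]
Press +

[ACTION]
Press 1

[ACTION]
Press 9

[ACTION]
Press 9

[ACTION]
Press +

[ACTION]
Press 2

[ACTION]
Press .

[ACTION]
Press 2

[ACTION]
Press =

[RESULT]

                     212.2
┌───┬───┬───┬───┐         
│ 7 │ 8 │ 9 │ ÷ │         
├───┼───┼───┼───┤         
│ 4 │ 5 │ 6 │ × │         
├───┼───┼───┼───┤         
│ 1 │ 2 │ 3 │ - │         
├───┼───┼───┼───┤         
│ 0 │ . │ = │ + │         
├───┼───┼───┼───┤         
│ C │ MC│ MR│ M+│         
└───┴───┴───┴───┘         
                          
                          
                          


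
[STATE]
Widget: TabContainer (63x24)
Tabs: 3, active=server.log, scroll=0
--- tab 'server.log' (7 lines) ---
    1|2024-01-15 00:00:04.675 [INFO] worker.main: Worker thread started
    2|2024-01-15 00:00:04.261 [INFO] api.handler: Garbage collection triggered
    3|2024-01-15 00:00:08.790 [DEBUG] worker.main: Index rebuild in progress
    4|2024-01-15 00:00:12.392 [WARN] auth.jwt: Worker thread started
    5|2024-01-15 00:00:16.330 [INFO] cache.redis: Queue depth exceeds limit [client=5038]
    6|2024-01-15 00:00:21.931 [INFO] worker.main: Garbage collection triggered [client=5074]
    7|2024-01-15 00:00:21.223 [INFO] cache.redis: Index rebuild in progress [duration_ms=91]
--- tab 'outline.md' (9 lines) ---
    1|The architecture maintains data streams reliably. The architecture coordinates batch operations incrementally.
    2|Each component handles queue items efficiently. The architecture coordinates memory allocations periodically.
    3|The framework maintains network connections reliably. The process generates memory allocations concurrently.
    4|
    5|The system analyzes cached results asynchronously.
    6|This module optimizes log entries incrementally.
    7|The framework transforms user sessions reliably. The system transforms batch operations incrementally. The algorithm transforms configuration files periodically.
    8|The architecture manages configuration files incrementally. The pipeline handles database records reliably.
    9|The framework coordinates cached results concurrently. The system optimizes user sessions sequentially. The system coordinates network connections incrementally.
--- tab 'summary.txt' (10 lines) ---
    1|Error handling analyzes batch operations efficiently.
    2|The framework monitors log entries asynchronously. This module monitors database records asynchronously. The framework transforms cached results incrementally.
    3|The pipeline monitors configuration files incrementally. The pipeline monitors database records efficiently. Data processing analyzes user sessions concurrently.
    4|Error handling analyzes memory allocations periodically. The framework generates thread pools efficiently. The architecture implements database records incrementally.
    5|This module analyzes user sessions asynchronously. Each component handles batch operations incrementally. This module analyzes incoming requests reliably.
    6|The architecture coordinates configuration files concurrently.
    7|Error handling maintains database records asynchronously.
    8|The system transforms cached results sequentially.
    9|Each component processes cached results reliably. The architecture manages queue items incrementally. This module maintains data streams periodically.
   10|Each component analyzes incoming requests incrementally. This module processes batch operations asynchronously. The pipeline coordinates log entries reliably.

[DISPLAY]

[server.log]│ outline.md │ summary.txt                         
───────────────────────────────────────────────────────────────
2024-01-15 00:00:04.675 [INFO] worker.main: Worker thread start
2024-01-15 00:00:04.261 [INFO] api.handler: Garbage collection 
2024-01-15 00:00:08.790 [DEBUG] worker.main: Index rebuild in p
2024-01-15 00:00:12.392 [WARN] auth.jwt: Worker thread started 
2024-01-15 00:00:16.330 [INFO] cache.redis: Queue depth exceeds
2024-01-15 00:00:21.931 [INFO] worker.main: Garbage collection 
2024-01-15 00:00:21.223 [INFO] cache.redis: Index rebuild in pr
                                                               
                                                               
                                                               
                                                               
                                                               
                                                               
                                                               
                                                               
                                                               
                                                               
                                                               
                                                               
                                                               
                                                               
                                                               


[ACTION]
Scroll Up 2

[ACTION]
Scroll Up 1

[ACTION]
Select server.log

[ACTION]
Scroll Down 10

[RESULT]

[server.log]│ outline.md │ summary.txt                         
───────────────────────────────────────────────────────────────
2024-01-15 00:00:21.223 [INFO] cache.redis: Index rebuild in pr
                                                               
                                                               
                                                               
                                                               
                                                               
                                                               
                                                               
                                                               
                                                               
                                                               
                                                               
                                                               
                                                               
                                                               
                                                               
                                                               
                                                               
                                                               
                                                               
                                                               
                                                               


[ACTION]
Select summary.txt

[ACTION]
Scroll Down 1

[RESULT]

 server.log │ outline.md │[summary.txt]                        
───────────────────────────────────────────────────────────────
The framework monitors log entries asynchronously. This module 
The pipeline monitors configuration files incrementally. The pi
Error handling analyzes memory allocations periodically. The fr
This module analyzes user sessions asynchronously. Each compone
The architecture coordinates configuration files concurrently. 
Error handling maintains database records asynchronously.      
The system transforms cached results sequentially.             
Each component processes cached results reliably. The architect
Each component analyzes incoming requests incrementally. This m
                                                               
                                                               
                                                               
                                                               
                                                               
                                                               
                                                               
                                                               
                                                               
                                                               
                                                               
                                                               
                                                               


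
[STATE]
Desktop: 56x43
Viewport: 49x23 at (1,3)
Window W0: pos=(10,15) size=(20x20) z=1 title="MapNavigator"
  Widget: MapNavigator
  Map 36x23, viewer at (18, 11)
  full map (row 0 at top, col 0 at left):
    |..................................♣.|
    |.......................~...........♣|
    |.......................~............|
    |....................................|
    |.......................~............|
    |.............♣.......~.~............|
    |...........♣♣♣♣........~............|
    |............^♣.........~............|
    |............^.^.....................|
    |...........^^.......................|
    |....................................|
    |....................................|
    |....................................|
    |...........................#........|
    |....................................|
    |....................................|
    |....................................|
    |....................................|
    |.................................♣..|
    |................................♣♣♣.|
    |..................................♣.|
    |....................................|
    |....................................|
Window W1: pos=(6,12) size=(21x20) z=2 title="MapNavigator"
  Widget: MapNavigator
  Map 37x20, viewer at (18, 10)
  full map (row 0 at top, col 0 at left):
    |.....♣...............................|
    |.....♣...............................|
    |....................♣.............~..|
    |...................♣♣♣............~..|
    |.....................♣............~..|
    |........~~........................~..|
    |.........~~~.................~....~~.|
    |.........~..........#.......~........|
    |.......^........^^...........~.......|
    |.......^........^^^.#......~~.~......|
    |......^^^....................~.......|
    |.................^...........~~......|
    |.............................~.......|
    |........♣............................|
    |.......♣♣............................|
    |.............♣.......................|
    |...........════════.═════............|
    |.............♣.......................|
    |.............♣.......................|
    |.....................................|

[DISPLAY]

                                                 
                                                 
                                                 
                                                 
                                                 
                                                 
                                                 
                                                 
                                                 
     ┏━━━━━━━━━━━━━━━━━━━┓                       
     ┃ MapNavigator      ┃                       
     ┠───────────────────┨                       
     ┃...........♣.......┃━━┓                    
     ┃..........♣♣♣......┃  ┃                    
     ┃............♣......┃──┨                    
     ┃~..................┃..┃                    
     ┃~~~................┃..┃                    
     ┃~..........#.......┃..┃                    
     ┃.......^^..........┃..┃                    
     ┃.......^^^.#......~┃..┃                    
     ┃.........@.........┃..┃                    
     ┃........^..........┃..┃                    
     ┃...................┃..┃                    


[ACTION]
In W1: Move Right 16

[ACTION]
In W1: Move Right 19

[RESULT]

                                                 
                                                 
                                                 
                                                 
                                                 
                                                 
                                                 
                                                 
                                                 
     ┏━━━━━━━━━━━━━━━━━━━┓                       
     ┃ MapNavigator      ┃                       
     ┠───────────────────┨                       
     ┃.......~..         ┃━━┓                    
     ┃.......~..         ┃  ┃                    
     ┃.......~..         ┃──┨                    
     ┃.......~..         ┃..┃                    
     ┃..~....~~.         ┃..┃                    
     ┃.~........         ┃..┃                    
     ┃..~.......         ┃..┃                    
     ┃~~.~......         ┃..┃                    
     ┃..~......@         ┃..┃                    
     ┃..~~......         ┃..┃                    
     ┃..~.......         ┃..┃                    


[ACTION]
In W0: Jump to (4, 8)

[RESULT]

                                                 
                                                 
                                                 
                                                 
                                                 
                                                 
                                                 
                                                 
                                                 
     ┏━━━━━━━━━━━━━━━━━━━┓                       
     ┃ MapNavigator      ┃                       
     ┠───────────────────┨                       
     ┃.......~..         ┃━━┓                    
     ┃.......~..         ┃  ┃                    
     ┃.......~..         ┃──┨                    
     ┃.......~..         ┃..┃                    
     ┃..~....~~.         ┃..┃                    
     ┃.~........         ┃..┃                    
     ┃..~.......         ┃..┃                    
     ┃~~.~......         ┃..┃                    
     ┃..~......@         ┃..┃                    
     ┃..~~......         ┃♣♣┃                    
     ┃..~.......         ┃.^┃                    


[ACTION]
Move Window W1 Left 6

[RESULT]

                                                 
                                                 
                                                 
                                                 
                                                 
                                                 
                                                 
                                                 
                                                 
━━━━━━━━━━━━━━━━━━━┓                             
 MapNavigator      ┃                             
───────────────────┨                             
.......~..         ┃━━━━━━━━┓                    
.......~..         ┃tor     ┃                    
.......~..         ┃────────┨                    
.......~..         ┃........┃                    
..~....~~.         ┃........┃                    
.~........         ┃........┃                    
..~.......         ┃........┃                    
~~.~......         ┃........┃                    
..~......@         ┃........┃                    
..~~......         ┃......♣♣┃                    
..~.......         ┃.......^┃                    


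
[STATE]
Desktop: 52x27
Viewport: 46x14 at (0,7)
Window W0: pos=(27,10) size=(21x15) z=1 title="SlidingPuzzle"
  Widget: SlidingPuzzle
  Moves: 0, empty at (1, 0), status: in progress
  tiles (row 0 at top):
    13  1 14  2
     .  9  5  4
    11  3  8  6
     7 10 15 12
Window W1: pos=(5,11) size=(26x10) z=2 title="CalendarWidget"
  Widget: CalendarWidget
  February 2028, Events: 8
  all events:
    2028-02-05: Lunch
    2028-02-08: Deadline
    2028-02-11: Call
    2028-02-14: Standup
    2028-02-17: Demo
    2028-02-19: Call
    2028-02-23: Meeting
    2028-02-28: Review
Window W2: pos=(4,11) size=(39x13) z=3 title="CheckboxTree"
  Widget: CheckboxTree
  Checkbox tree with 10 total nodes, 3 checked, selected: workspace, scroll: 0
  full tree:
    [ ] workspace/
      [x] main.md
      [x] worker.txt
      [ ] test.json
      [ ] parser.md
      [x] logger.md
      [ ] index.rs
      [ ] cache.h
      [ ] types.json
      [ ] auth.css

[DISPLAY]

                                              
                                              
                                              
                           ┏━━━━━━━━━━━━━━━━━━
    ┏━━━━━━━━━━━━━━━━━━━━━━━━━━━━━━━━━━━━━┓   
    ┃ CheckboxTree                        ┃───
    ┠─────────────────────────────────────┨┬──
    ┃>[-] workspace/                      ┃│  
    ┃   [x] main.md                       ┃┼──
    ┃   [x] worker.txt                    ┃│  
    ┃   [ ] test.json                     ┃┼──
    ┃   [ ] parser.md                     ┃│  
    ┃   [x] logger.md                     ┃┼──
    ┃   [ ] index.rs                      ┃│ 1


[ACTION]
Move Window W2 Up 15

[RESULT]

    ┃   [ ] parser.md                     ┃   
    ┃   [x] logger.md                     ┃   
    ┃   [ ] index.rs                      ┃   
    ┃   [ ] cache.h                       ┃━━━
    ┃   [ ] types.json                    ┃   
    ┗━━━━━━━━━━━━━━━━━━━━━━━━━━━━━━━━━━━━━┛───
     ┠────────────────────────┨──┬────┬────┬──
     ┃     February 2028      ┃3 │  1 │ 14 │  
     ┃Mo Tu We Th Fr Sa Su    ┃──┼────┼────┼──
     ┃    1  2  3  4  5*  6   ┃  │  9 │  5 │  
     ┃ 7  8*  9 10 11* 12 13  ┃──┼────┼────┼──
     ┃14* 15 16 17* 18 19* 20 ┃1 │  3 │  8 │  
     ┃21 22 23* 24 25 26 27   ┃──┼────┼────┼──
     ┗━━━━━━━━━━━━━━━━━━━━━━━━┛7 │ 10 │ 15 │ 1


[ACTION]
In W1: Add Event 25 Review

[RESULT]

    ┃   [ ] parser.md                     ┃   
    ┃   [x] logger.md                     ┃   
    ┃   [ ] index.rs                      ┃   
    ┃   [ ] cache.h                       ┃━━━
    ┃   [ ] types.json                    ┃   
    ┗━━━━━━━━━━━━━━━━━━━━━━━━━━━━━━━━━━━━━┛───
     ┠────────────────────────┨──┬────┬────┬──
     ┃     February 2028      ┃3 │  1 │ 14 │  
     ┃Mo Tu We Th Fr Sa Su    ┃──┼────┼────┼──
     ┃    1  2  3  4  5*  6   ┃  │  9 │  5 │  
     ┃ 7  8*  9 10 11* 12 13  ┃──┼────┼────┼──
     ┃14* 15 16 17* 18 19* 20 ┃1 │  3 │  8 │  
     ┃21 22 23* 24 25* 26 27  ┃──┼────┼────┼──
     ┗━━━━━━━━━━━━━━━━━━━━━━━━┛7 │ 10 │ 15 │ 1


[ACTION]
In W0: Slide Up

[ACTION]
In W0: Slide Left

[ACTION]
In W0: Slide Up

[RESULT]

    ┃   [ ] parser.md                     ┃   
    ┃   [x] logger.md                     ┃   
    ┃   [ ] index.rs                      ┃   
    ┃   [ ] cache.h                       ┃━━━
    ┃   [ ] types.json                    ┃   
    ┗━━━━━━━━━━━━━━━━━━━━━━━━━━━━━━━━━━━━━┛───
     ┠────────────────────────┨──┬────┬────┬──
     ┃     February 2028      ┃3 │  1 │ 14 │  
     ┃Mo Tu We Th Fr Sa Su    ┃──┼────┼────┼──
     ┃    1  2  3  4  5*  6   ┃1 │  9 │  5 │  
     ┃ 7  8*  9 10 11* 12 13  ┃──┼────┼────┼──
     ┃14* 15 16 17* 18 19* 20 ┃3 │ 10 │  8 │  
     ┃21 22 23* 24 25* 26 27  ┃──┼────┼────┼──
     ┗━━━━━━━━━━━━━━━━━━━━━━━━┛7 │    │ 15 │ 1
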